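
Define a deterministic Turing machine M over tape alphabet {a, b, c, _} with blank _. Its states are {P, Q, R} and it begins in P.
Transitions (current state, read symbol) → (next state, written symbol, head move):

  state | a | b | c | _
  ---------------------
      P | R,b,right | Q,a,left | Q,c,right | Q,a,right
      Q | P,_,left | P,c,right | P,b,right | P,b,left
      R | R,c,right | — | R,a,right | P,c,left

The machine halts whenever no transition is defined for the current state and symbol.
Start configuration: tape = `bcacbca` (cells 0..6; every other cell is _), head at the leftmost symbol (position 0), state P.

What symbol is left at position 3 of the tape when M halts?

state=P head=0 tape=__[b]cacbca   (P,b)→(Q,a,left)
state=Q head=-1 tape=_[_]acacbca   (Q,_)→(P,b,left)
state=P head=-2 tape=[_]bacacbca   (P,_)→(Q,a,right)
state=Q head=-1 tape=a[b]acacbca   (Q,b)→(P,c,right)
state=P head=0 tape=ac[a]cacbca   (P,a)→(R,b,right)
state=R head=1 tape=acb[c]acbca   (R,c)→(R,a,right)
state=R head=2 tape=acba[a]cbca   (R,a)→(R,c,right)
state=R head=3 tape=acbac[c]bca   (R,c)→(R,a,right)
state=R head=4 tape=acbaca[b]ca
Cell 3 holds a when M halts.

a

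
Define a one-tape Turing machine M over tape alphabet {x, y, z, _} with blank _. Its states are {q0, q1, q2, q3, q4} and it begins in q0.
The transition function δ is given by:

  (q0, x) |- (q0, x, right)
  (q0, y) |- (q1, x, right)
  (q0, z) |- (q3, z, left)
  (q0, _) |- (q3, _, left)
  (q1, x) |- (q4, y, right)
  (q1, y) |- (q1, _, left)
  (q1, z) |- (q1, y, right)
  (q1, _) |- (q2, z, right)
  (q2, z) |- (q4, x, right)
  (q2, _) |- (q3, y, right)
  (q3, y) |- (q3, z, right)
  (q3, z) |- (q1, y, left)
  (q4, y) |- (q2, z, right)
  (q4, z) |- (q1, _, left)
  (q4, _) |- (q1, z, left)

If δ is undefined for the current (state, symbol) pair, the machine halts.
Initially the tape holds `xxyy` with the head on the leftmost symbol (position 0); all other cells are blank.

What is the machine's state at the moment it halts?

q0 | _[x]xyy   read x → write x, move right, go to q0
q0 | _x[x]yy   read x → write x, move right, go to q0
q0 | _xx[y]y   read y → write x, move right, go to q1
q1 | _xxx[y]   read y → write _, move left, go to q1
q1 | _xx[x]_   read x → write y, move right, go to q4
q4 | _xxy[_]   read _ → write z, move left, go to q1
q1 | _xx[y]z   read y → write _, move left, go to q1
q1 | _x[x]_z   read x → write y, move right, go to q4
q4 | _xy[_]z   read _ → write z, move left, go to q1
q1 | _x[y]zz   read y → write _, move left, go to q1
q1 | _[x]_zz   read x → write y, move right, go to q4
q4 | _y[_]zz   read _ → write z, move left, go to q1
q1 | _[y]zzz   read y → write _, move left, go to q1
q1 | [_]_zzz   read _ → write z, move right, go to q2
q2 | z[_]zzz   read _ → write y, move right, go to q3
q3 | zy[z]zz   read z → write y, move left, go to q1
q1 | z[y]yzz   read y → write _, move left, go to q1
q1 | [z]_yzz   read z → write y, move right, go to q1
q1 | y[_]yzz   read _ → write z, move right, go to q2
q2 | yz[y]zz
No transition is defined for (q2, y); M halts in state q2.

q2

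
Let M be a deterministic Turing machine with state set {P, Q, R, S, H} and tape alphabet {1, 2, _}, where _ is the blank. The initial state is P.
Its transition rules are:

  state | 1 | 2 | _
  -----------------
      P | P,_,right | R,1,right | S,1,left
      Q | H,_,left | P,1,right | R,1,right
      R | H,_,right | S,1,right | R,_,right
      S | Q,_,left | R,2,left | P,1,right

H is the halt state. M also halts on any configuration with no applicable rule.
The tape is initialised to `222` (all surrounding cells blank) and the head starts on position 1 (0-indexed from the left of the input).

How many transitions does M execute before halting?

6

P | 2[2]2__   read 2 → write 1, move right, go to R
R | 21[2]__   read 2 → write 1, move right, go to S
S | 211[_]_   read _ → write 1, move right, go to P
P | 2111[_]   read _ → write 1, move left, go to S
S | 211[1]1   read 1 → write _, move left, go to Q
Q | 21[1]_1   read 1 → write _, move left, go to H
H | 2[1]__1
M halts after 6 transitions.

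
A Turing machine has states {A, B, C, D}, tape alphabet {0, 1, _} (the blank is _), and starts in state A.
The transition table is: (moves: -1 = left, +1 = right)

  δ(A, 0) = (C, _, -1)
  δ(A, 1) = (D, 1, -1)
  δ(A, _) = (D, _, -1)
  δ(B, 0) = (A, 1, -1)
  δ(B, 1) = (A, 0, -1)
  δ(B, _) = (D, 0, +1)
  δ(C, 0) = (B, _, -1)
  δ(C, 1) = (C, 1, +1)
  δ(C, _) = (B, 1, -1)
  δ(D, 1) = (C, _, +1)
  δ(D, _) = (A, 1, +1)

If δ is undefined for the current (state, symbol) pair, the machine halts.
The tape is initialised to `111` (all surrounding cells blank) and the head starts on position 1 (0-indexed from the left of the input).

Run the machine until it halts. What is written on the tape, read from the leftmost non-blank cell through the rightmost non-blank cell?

A | _1[1]1__   read 1 → write 1, move -1, go to D
D | _[1]11__   read 1 → write _, move +1, go to C
C | __[1]1__   read 1 → write 1, move +1, go to C
C | __1[1]__   read 1 → write 1, move +1, go to C
C | __11[_]_   read _ → write 1, move -1, go to B
B | __1[1]1_   read 1 → write 0, move -1, go to A
A | __[1]01_   read 1 → write 1, move -1, go to D
D | _[_]101_   read _ → write 1, move +1, go to A
A | _1[1]01_   read 1 → write 1, move -1, go to D
D | _[1]101_   read 1 → write _, move +1, go to C
C | __[1]01_   read 1 → write 1, move +1, go to C
C | __1[0]1_   read 0 → write _, move -1, go to B
B | __[1]_1_   read 1 → write 0, move -1, go to A
A | _[_]0_1_   read _ → write _, move -1, go to D
D | [_]_0_1_   read _ → write 1, move +1, go to A
A | 1[_]0_1_   read _ → write _, move -1, go to D
D | [1]_0_1_   read 1 → write _, move +1, go to C
C | _[_]0_1_   read _ → write 1, move -1, go to B
B | [_]10_1_   read _ → write 0, move +1, go to D
D | 0[1]0_1_   read 1 → write _, move +1, go to C
C | 0_[0]_1_   read 0 → write _, move -1, go to B
B | 0[_]__1_   read _ → write 0, move +1, go to D
D | 00[_]_1_   read _ → write 1, move +1, go to A
A | 001[_]1_   read _ → write _, move -1, go to D
D | 00[1]_1_   read 1 → write _, move +1, go to C
C | 00_[_]1_   read _ → write 1, move -1, go to B
B | 00[_]11_   read _ → write 0, move +1, go to D
D | 000[1]1_   read 1 → write _, move +1, go to C
C | 000_[1]_   read 1 → write 1, move +1, go to C
C | 000_1[_]   read _ → write 1, move -1, go to B
B | 000_[1]1   read 1 → write 0, move -1, go to A
A | 000[_]01   read _ → write _, move -1, go to D
D | 00[0]_01
The non-blank tape span at halt is 000_01.

000_01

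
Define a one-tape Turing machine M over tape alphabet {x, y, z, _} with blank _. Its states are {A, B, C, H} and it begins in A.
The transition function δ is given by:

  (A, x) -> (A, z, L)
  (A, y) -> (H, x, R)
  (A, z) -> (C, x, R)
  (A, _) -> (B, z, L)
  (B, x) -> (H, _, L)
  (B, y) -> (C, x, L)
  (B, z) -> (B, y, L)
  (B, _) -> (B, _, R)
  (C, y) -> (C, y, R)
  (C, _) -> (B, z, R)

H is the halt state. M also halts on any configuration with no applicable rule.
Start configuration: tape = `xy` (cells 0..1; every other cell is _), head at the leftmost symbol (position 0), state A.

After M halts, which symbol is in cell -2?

z

state=A head=0 tape=__[x]y   (A,x)→(A,z,L)
state=A head=-1 tape=_[_]zy   (A,_)→(B,z,L)
state=B head=-2 tape=[_]zzy   (B,_)→(B,_,R)
state=B head=-1 tape=_[z]zy   (B,z)→(B,y,L)
state=B head=-2 tape=[_]yzy   (B,_)→(B,_,R)
state=B head=-1 tape=_[y]zy   (B,y)→(C,x,L)
state=C head=-2 tape=[_]xzy   (C,_)→(B,z,R)
state=B head=-1 tape=z[x]zy   (B,x)→(H,_,L)
state=H head=-2 tape=[z]_zy
Cell -2 holds z when M halts.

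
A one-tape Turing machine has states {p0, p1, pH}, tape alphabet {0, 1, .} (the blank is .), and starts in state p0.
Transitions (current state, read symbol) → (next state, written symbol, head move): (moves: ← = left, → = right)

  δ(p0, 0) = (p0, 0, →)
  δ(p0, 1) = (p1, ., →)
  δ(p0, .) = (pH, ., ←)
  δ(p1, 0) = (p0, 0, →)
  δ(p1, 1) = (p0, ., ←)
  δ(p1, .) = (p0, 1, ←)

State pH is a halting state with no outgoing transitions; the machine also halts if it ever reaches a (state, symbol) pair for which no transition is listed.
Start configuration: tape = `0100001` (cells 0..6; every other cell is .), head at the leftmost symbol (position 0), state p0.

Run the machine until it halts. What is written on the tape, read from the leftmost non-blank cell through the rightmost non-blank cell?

0.0000.1

state=p0 head=0 tape=[0]100001.   (p0,0)→(p0,0,→)
state=p0 head=1 tape=0[1]00001.   (p0,1)→(p1,.,→)
state=p1 head=2 tape=0.[0]0001.   (p1,0)→(p0,0,→)
state=p0 head=3 tape=0.0[0]001.   (p0,0)→(p0,0,→)
state=p0 head=4 tape=0.00[0]01.   (p0,0)→(p0,0,→)
state=p0 head=5 tape=0.000[0]1.   (p0,0)→(p0,0,→)
state=p0 head=6 tape=0.0000[1].   (p0,1)→(p1,.,→)
state=p1 head=7 tape=0.0000.[.]   (p1,.)→(p0,1,←)
state=p0 head=6 tape=0.0000[.]1   (p0,.)→(pH,.,←)
state=pH head=5 tape=0.000[0].1
The non-blank tape span at halt is 0.0000.1.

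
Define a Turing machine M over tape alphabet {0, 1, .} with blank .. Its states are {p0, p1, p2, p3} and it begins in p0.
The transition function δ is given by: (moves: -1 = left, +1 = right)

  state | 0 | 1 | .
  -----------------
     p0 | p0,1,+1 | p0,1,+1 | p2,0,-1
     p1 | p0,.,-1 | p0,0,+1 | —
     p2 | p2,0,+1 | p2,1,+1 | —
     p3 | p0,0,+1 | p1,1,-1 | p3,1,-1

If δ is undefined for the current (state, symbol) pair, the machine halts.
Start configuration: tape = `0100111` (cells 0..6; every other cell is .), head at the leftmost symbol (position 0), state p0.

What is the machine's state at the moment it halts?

state=p0 head=0 tape=[0]100111..   (p0,0)→(p0,1,+1)
state=p0 head=1 tape=1[1]00111..   (p0,1)→(p0,1,+1)
state=p0 head=2 tape=11[0]0111..   (p0,0)→(p0,1,+1)
state=p0 head=3 tape=111[0]111..   (p0,0)→(p0,1,+1)
state=p0 head=4 tape=1111[1]11..   (p0,1)→(p0,1,+1)
state=p0 head=5 tape=11111[1]1..   (p0,1)→(p0,1,+1)
state=p0 head=6 tape=111111[1]..   (p0,1)→(p0,1,+1)
state=p0 head=7 tape=1111111[.].   (p0,.)→(p2,0,-1)
state=p2 head=6 tape=111111[1]0.   (p2,1)→(p2,1,+1)
state=p2 head=7 tape=1111111[0].   (p2,0)→(p2,0,+1)
state=p2 head=8 tape=11111110[.]
No transition is defined for (p2, .); M halts in state p2.

p2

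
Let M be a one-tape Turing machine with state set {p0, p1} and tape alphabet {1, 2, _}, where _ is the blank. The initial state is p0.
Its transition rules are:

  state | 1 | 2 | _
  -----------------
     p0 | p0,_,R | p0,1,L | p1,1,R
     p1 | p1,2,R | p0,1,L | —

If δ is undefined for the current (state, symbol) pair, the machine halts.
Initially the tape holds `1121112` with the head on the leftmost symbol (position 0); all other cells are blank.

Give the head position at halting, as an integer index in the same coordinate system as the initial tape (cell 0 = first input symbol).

state=p0 head=0 tape=[1]121112__   (p0,1)→(p0,_,R)
state=p0 head=1 tape=_[1]21112__   (p0,1)→(p0,_,R)
state=p0 head=2 tape=__[2]1112__   (p0,2)→(p0,1,L)
state=p0 head=1 tape=_[_]11112__   (p0,_)→(p1,1,R)
state=p1 head=2 tape=_1[1]1112__   (p1,1)→(p1,2,R)
state=p1 head=3 tape=_12[1]112__   (p1,1)→(p1,2,R)
state=p1 head=4 tape=_122[1]12__   (p1,1)→(p1,2,R)
state=p1 head=5 tape=_1222[1]2__   (p1,1)→(p1,2,R)
state=p1 head=6 tape=_12222[2]__   (p1,2)→(p0,1,L)
state=p0 head=5 tape=_1222[2]1__   (p0,2)→(p0,1,L)
state=p0 head=4 tape=_122[2]11__   (p0,2)→(p0,1,L)
state=p0 head=3 tape=_12[2]111__   (p0,2)→(p0,1,L)
state=p0 head=2 tape=_1[2]1111__   (p0,2)→(p0,1,L)
state=p0 head=1 tape=_[1]11111__   (p0,1)→(p0,_,R)
state=p0 head=2 tape=__[1]1111__   (p0,1)→(p0,_,R)
state=p0 head=3 tape=___[1]111__   (p0,1)→(p0,_,R)
state=p0 head=4 tape=____[1]11__   (p0,1)→(p0,_,R)
state=p0 head=5 tape=_____[1]1__   (p0,1)→(p0,_,R)
state=p0 head=6 tape=______[1]__   (p0,1)→(p0,_,R)
state=p0 head=7 tape=_______[_]_   (p0,_)→(p1,1,R)
state=p1 head=8 tape=_______1[_]
At halt the head is at cell 8.

8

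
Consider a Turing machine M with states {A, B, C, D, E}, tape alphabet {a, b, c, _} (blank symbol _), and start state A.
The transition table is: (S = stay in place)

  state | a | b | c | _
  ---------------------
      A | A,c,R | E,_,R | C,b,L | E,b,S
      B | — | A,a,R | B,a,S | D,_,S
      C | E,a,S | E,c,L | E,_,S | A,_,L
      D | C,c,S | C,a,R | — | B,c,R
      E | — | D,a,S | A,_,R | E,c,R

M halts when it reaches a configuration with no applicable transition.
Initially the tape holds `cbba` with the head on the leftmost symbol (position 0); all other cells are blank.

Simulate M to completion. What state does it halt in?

E

state=A head=0 tape=__[c]bba   (A,c)→(C,b,L)
state=C head=-1 tape=_[_]bbba   (C,_)→(A,_,L)
state=A head=-2 tape=[_]_bbba   (A,_)→(E,b,S)
state=E head=-2 tape=[b]_bbba   (E,b)→(D,a,S)
state=D head=-2 tape=[a]_bbba   (D,a)→(C,c,S)
state=C head=-2 tape=[c]_bbba   (C,c)→(E,_,S)
state=E head=-2 tape=[_]_bbba   (E,_)→(E,c,R)
state=E head=-1 tape=c[_]bbba   (E,_)→(E,c,R)
state=E head=0 tape=cc[b]bba   (E,b)→(D,a,S)
state=D head=0 tape=cc[a]bba   (D,a)→(C,c,S)
state=C head=0 tape=cc[c]bba   (C,c)→(E,_,S)
state=E head=0 tape=cc[_]bba   (E,_)→(E,c,R)
state=E head=1 tape=ccc[b]ba   (E,b)→(D,a,S)
state=D head=1 tape=ccc[a]ba   (D,a)→(C,c,S)
state=C head=1 tape=ccc[c]ba   (C,c)→(E,_,S)
state=E head=1 tape=ccc[_]ba   (E,_)→(E,c,R)
state=E head=2 tape=cccc[b]a   (E,b)→(D,a,S)
state=D head=2 tape=cccc[a]a   (D,a)→(C,c,S)
state=C head=2 tape=cccc[c]a   (C,c)→(E,_,S)
state=E head=2 tape=cccc[_]a   (E,_)→(E,c,R)
state=E head=3 tape=ccccc[a]
No transition is defined for (E, a); M halts in state E.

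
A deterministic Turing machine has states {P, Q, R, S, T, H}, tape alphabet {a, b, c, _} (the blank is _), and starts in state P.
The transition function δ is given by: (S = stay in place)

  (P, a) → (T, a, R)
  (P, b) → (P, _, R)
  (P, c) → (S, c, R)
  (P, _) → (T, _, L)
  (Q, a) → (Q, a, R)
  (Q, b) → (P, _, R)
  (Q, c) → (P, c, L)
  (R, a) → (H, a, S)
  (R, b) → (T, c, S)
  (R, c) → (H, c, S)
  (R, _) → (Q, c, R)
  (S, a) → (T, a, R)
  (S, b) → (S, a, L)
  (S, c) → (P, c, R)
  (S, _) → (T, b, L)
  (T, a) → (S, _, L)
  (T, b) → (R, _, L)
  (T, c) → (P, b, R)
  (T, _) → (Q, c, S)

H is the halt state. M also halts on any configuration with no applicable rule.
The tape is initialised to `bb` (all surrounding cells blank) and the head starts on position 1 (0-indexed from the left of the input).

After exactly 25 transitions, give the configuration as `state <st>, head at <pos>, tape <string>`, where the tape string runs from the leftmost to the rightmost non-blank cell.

state P, head at 5, tape b

state=P head=1 tape=b[b]____   (P,b)→(P,_,R)
state=P head=2 tape=b_[_]___   (P,_)→(T,_,L)
state=T head=1 tape=b[_]____   (T,_)→(Q,c,S)
state=Q head=1 tape=b[c]____   (Q,c)→(P,c,L)
state=P head=0 tape=[b]c____   (P,b)→(P,_,R)
state=P head=1 tape=_[c]____   (P,c)→(S,c,R)
state=S head=2 tape=_c[_]___   (S,_)→(T,b,L)
state=T head=1 tape=_[c]b___   (T,c)→(P,b,R)
state=P head=2 tape=_b[b]___   (P,b)→(P,_,R)
state=P head=3 tape=_b_[_]__   (P,_)→(T,_,L)
state=T head=2 tape=_b[_]___   (T,_)→(Q,c,S)
state=Q head=2 tape=_b[c]___   (Q,c)→(P,c,L)
state=P head=1 tape=_[b]c___   (P,b)→(P,_,R)
state=P head=2 tape=__[c]___   (P,c)→(S,c,R)
state=S head=3 tape=__c[_]__   (S,_)→(T,b,L)
state=T head=2 tape=__[c]b__   (T,c)→(P,b,R)
state=P head=3 tape=__b[b]__   (P,b)→(P,_,R)
state=P head=4 tape=__b_[_]_   (P,_)→(T,_,L)
state=T head=3 tape=__b[_]__   (T,_)→(Q,c,S)
state=Q head=3 tape=__b[c]__   (Q,c)→(P,c,L)
state=P head=2 tape=__[b]c__   (P,b)→(P,_,R)
state=P head=3 tape=___[c]__   (P,c)→(S,c,R)
state=S head=4 tape=___c[_]_   (S,_)→(T,b,L)
state=T head=3 tape=___[c]b_   (T,c)→(P,b,R)
state=P head=4 tape=___b[b]_   (P,b)→(P,_,R)
state=P head=5 tape=___b_[_]
After 25 steps: state P, head at 5, tape b.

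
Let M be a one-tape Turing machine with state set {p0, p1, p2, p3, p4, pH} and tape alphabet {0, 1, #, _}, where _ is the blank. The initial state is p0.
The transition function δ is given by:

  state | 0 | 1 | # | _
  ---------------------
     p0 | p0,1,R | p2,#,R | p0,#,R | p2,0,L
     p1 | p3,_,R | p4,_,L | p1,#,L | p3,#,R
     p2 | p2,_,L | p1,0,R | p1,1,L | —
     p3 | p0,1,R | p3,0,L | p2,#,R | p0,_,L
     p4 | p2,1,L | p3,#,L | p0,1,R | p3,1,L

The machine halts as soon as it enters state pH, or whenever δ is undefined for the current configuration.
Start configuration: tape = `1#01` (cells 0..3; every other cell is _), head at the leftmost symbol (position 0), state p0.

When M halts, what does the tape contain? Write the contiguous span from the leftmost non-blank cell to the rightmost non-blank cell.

##0__0

p0 | _[1]#01__   read 1 → write #, move R, go to p2
p2 | _#[#]01__   read # → write 1, move L, go to p1
p1 | _[#]101__   read # → write #, move L, go to p1
p1 | [_]#101__   read _ → write #, move R, go to p3
p3 | #[#]101__   read # → write #, move R, go to p2
p2 | ##[1]01__   read 1 → write 0, move R, go to p1
p1 | ##0[0]1__   read 0 → write _, move R, go to p3
p3 | ##0_[1]__   read 1 → write 0, move L, go to p3
p3 | ##0[_]0__   read _ → write _, move L, go to p0
p0 | ##[0]_0__   read 0 → write 1, move R, go to p0
p0 | ##1[_]0__   read _ → write 0, move L, go to p2
p2 | ##[1]00__   read 1 → write 0, move R, go to p1
p1 | ##0[0]0__   read 0 → write _, move R, go to p3
p3 | ##0_[0]__   read 0 → write 1, move R, go to p0
p0 | ##0_1[_]_   read _ → write 0, move L, go to p2
p2 | ##0_[1]0_   read 1 → write 0, move R, go to p1
p1 | ##0_0[0]_   read 0 → write _, move R, go to p3
p3 | ##0_0_[_]   read _ → write _, move L, go to p0
p0 | ##0_0[_]_   read _ → write 0, move L, go to p2
p2 | ##0_[0]0_   read 0 → write _, move L, go to p2
p2 | ##0[_]_0_
The non-blank tape span at halt is ##0__0.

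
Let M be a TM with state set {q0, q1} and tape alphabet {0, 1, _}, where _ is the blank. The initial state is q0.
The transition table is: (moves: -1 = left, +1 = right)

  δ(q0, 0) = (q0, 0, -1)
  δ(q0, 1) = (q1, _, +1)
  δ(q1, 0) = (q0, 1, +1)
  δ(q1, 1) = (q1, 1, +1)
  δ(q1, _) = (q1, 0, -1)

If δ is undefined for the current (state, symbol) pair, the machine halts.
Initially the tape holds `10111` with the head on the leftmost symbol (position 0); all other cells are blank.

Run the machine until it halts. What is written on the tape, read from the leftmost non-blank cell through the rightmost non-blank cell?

state=q0 head=0 tape=[1]0111__   (q0,1)→(q1,_,+1)
state=q1 head=1 tape=_[0]111__   (q1,0)→(q0,1,+1)
state=q0 head=2 tape=_1[1]11__   (q0,1)→(q1,_,+1)
state=q1 head=3 tape=_1_[1]1__   (q1,1)→(q1,1,+1)
state=q1 head=4 tape=_1_1[1]__   (q1,1)→(q1,1,+1)
state=q1 head=5 tape=_1_11[_]_   (q1,_)→(q1,0,-1)
state=q1 head=4 tape=_1_1[1]0_   (q1,1)→(q1,1,+1)
state=q1 head=5 tape=_1_11[0]_   (q1,0)→(q0,1,+1)
state=q0 head=6 tape=_1_111[_]
The non-blank tape span at halt is 1_111.

1_111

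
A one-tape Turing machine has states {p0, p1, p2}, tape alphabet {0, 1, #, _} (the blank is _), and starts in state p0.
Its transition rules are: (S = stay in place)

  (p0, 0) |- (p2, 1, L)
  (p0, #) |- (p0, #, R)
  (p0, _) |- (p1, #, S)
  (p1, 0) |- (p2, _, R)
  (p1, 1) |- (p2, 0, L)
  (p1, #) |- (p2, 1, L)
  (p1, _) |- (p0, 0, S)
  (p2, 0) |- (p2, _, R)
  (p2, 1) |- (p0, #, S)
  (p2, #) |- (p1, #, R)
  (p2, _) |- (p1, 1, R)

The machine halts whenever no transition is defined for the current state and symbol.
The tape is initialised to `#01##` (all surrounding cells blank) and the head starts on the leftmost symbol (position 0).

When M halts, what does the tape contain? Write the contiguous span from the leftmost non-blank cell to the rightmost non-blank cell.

p0 | [#]01##___   read # → write #, move R, go to p0
p0 | #[0]1##___   read 0 → write 1, move L, go to p2
p2 | [#]11##___   read # → write #, move R, go to p1
p1 | #[1]1##___   read 1 → write 0, move L, go to p2
p2 | [#]01##___   read # → write #, move R, go to p1
p1 | #[0]1##___   read 0 → write _, move R, go to p2
p2 | #_[1]##___   read 1 → write #, move S, go to p0
p0 | #_[#]##___   read # → write #, move R, go to p0
p0 | #_#[#]#___   read # → write #, move R, go to p0
p0 | #_##[#]___   read # → write #, move R, go to p0
p0 | #_###[_]__   read _ → write #, move S, go to p1
p1 | #_###[#]__   read # → write 1, move L, go to p2
p2 | #_##[#]1__   read # → write #, move R, go to p1
p1 | #_###[1]__   read 1 → write 0, move L, go to p2
p2 | #_##[#]0__   read # → write #, move R, go to p1
p1 | #_###[0]__   read 0 → write _, move R, go to p2
p2 | #_###_[_]_   read _ → write 1, move R, go to p1
p1 | #_###_1[_]   read _ → write 0, move S, go to p0
p0 | #_###_1[0]   read 0 → write 1, move L, go to p2
p2 | #_###_[1]1   read 1 → write #, move S, go to p0
p0 | #_###_[#]1   read # → write #, move R, go to p0
p0 | #_###_#[1]
The non-blank tape span at halt is #_###_#1.

#_###_#1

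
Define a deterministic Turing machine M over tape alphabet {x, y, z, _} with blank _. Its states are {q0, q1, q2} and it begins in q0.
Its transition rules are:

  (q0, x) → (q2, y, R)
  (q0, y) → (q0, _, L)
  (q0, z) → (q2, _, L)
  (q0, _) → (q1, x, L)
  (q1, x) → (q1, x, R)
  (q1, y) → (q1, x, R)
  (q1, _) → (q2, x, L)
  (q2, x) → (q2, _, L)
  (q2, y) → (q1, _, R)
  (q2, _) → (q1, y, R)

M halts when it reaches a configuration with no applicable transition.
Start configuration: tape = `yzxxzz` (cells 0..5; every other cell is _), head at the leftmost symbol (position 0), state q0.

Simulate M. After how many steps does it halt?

state=q0 head=0 tape=___[y]zxxzz   (q0,y)→(q0,_,L)
state=q0 head=-1 tape=__[_]_zxxzz   (q0,_)→(q1,x,L)
state=q1 head=-2 tape=_[_]x_zxxzz   (q1,_)→(q2,x,L)
state=q2 head=-3 tape=[_]xx_zxxzz   (q2,_)→(q1,y,R)
state=q1 head=-2 tape=y[x]x_zxxzz   (q1,x)→(q1,x,R)
state=q1 head=-1 tape=yx[x]_zxxzz   (q1,x)→(q1,x,R)
state=q1 head=0 tape=yxx[_]zxxzz   (q1,_)→(q2,x,L)
state=q2 head=-1 tape=yx[x]xzxxzz   (q2,x)→(q2,_,L)
state=q2 head=-2 tape=y[x]_xzxxzz   (q2,x)→(q2,_,L)
state=q2 head=-3 tape=[y]__xzxxzz   (q2,y)→(q1,_,R)
state=q1 head=-2 tape=_[_]_xzxxzz   (q1,_)→(q2,x,L)
state=q2 head=-3 tape=[_]x_xzxxzz   (q2,_)→(q1,y,R)
state=q1 head=-2 tape=y[x]_xzxxzz   (q1,x)→(q1,x,R)
state=q1 head=-1 tape=yx[_]xzxxzz   (q1,_)→(q2,x,L)
state=q2 head=-2 tape=y[x]xxzxxzz   (q2,x)→(q2,_,L)
state=q2 head=-3 tape=[y]_xxzxxzz   (q2,y)→(q1,_,R)
state=q1 head=-2 tape=_[_]xxzxxzz   (q1,_)→(q2,x,L)
state=q2 head=-3 tape=[_]xxxzxxzz   (q2,_)→(q1,y,R)
state=q1 head=-2 tape=y[x]xxzxxzz   (q1,x)→(q1,x,R)
state=q1 head=-1 tape=yx[x]xzxxzz   (q1,x)→(q1,x,R)
state=q1 head=0 tape=yxx[x]zxxzz   (q1,x)→(q1,x,R)
state=q1 head=1 tape=yxxx[z]xxzz
M halts after 21 transitions.

21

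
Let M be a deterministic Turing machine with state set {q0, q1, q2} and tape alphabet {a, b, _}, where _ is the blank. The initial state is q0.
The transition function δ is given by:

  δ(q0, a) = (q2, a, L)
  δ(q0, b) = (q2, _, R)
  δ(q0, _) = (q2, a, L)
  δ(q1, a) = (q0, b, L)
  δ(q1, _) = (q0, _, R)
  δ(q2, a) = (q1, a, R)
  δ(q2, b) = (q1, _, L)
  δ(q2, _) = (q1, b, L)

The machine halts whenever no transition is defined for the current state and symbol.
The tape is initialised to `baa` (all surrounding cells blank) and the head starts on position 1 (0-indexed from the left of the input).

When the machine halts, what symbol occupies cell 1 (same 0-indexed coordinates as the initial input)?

state=q0 head=1 tape=__b[a]a   (q0,a)→(q2,a,L)
state=q2 head=0 tape=__[b]aa   (q2,b)→(q1,_,L)
state=q1 head=-1 tape=_[_]_aa   (q1,_)→(q0,_,R)
state=q0 head=0 tape=__[_]aa   (q0,_)→(q2,a,L)
state=q2 head=-1 tape=_[_]aaa   (q2,_)→(q1,b,L)
state=q1 head=-2 tape=[_]baaa   (q1,_)→(q0,_,R)
state=q0 head=-1 tape=_[b]aaa   (q0,b)→(q2,_,R)
state=q2 head=0 tape=__[a]aa   (q2,a)→(q1,a,R)
state=q1 head=1 tape=__a[a]a   (q1,a)→(q0,b,L)
state=q0 head=0 tape=__[a]ba   (q0,a)→(q2,a,L)
state=q2 head=-1 tape=_[_]aba   (q2,_)→(q1,b,L)
state=q1 head=-2 tape=[_]baba   (q1,_)→(q0,_,R)
state=q0 head=-1 tape=_[b]aba   (q0,b)→(q2,_,R)
state=q2 head=0 tape=__[a]ba   (q2,a)→(q1,a,R)
state=q1 head=1 tape=__a[b]a
Cell 1 holds b when M halts.

b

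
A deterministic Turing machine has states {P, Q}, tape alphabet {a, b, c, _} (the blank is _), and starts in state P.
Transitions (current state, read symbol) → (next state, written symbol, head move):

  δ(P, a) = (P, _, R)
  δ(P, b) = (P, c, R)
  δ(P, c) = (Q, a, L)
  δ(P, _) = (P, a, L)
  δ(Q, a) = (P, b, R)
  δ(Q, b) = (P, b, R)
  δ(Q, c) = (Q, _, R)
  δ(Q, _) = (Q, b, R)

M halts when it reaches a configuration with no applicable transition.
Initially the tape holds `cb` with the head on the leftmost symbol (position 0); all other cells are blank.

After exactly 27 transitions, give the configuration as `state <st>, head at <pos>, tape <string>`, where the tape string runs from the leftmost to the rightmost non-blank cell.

state P, head at 5, tape b

P | _[c]b____   read c → write a, move L, go to Q
Q | [_]ab____   read _ → write b, move R, go to Q
Q | b[a]b____   read a → write b, move R, go to P
P | bb[b]____   read b → write c, move R, go to P
P | bbc[_]___   read _ → write a, move L, go to P
P | bb[c]a___   read c → write a, move L, go to Q
Q | b[b]aa___   read b → write b, move R, go to P
P | bb[a]a___   read a → write _, move R, go to P
P | bb_[a]___   read a → write _, move R, go to P
P | bb__[_]__   read _ → write a, move L, go to P
P | bb_[_]a__   read _ → write a, move L, go to P
P | bb[_]aa__   read _ → write a, move L, go to P
P | b[b]aaa__   read b → write c, move R, go to P
P | bc[a]aa__   read a → write _, move R, go to P
P | bc_[a]a__   read a → write _, move R, go to P
P | bc__[a]__   read a → write _, move R, go to P
P | bc___[_]_   read _ → write a, move L, go to P
P | bc__[_]a_   read _ → write a, move L, go to P
P | bc_[_]aa_   read _ → write a, move L, go to P
P | bc[_]aaa_   read _ → write a, move L, go to P
P | b[c]aaaa_   read c → write a, move L, go to Q
Q | [b]aaaaa_   read b → write b, move R, go to P
P | b[a]aaaa_   read a → write _, move R, go to P
P | b_[a]aaa_   read a → write _, move R, go to P
P | b__[a]aa_   read a → write _, move R, go to P
P | b___[a]a_   read a → write _, move R, go to P
P | b____[a]_   read a → write _, move R, go to P
P | b_____[_]
After 27 steps: state P, head at 5, tape b.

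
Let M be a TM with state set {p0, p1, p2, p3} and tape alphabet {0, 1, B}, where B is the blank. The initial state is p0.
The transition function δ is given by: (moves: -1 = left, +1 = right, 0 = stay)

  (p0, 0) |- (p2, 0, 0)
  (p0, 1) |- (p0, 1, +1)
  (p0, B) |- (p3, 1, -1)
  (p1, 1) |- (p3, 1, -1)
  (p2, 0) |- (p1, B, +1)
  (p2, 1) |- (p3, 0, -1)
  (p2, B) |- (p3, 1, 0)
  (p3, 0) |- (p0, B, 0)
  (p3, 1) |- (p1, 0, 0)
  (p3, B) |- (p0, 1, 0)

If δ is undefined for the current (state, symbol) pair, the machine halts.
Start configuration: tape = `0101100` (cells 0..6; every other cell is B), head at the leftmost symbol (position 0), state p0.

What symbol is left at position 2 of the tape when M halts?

state=p0 head=0 tape=[0]101100   (p0,0)→(p2,0,0)
state=p2 head=0 tape=[0]101100   (p2,0)→(p1,B,+1)
state=p1 head=1 tape=B[1]01100   (p1,1)→(p3,1,-1)
state=p3 head=0 tape=[B]101100   (p3,B)→(p0,1,0)
state=p0 head=0 tape=[1]101100   (p0,1)→(p0,1,+1)
state=p0 head=1 tape=1[1]01100   (p0,1)→(p0,1,+1)
state=p0 head=2 tape=11[0]1100   (p0,0)→(p2,0,0)
state=p2 head=2 tape=11[0]1100   (p2,0)→(p1,B,+1)
state=p1 head=3 tape=11B[1]100   (p1,1)→(p3,1,-1)
state=p3 head=2 tape=11[B]1100   (p3,B)→(p0,1,0)
state=p0 head=2 tape=11[1]1100   (p0,1)→(p0,1,+1)
state=p0 head=3 tape=111[1]100   (p0,1)→(p0,1,+1)
state=p0 head=4 tape=1111[1]00   (p0,1)→(p0,1,+1)
state=p0 head=5 tape=11111[0]0   (p0,0)→(p2,0,0)
state=p2 head=5 tape=11111[0]0   (p2,0)→(p1,B,+1)
state=p1 head=6 tape=11111B[0]
Cell 2 holds 1 when M halts.

1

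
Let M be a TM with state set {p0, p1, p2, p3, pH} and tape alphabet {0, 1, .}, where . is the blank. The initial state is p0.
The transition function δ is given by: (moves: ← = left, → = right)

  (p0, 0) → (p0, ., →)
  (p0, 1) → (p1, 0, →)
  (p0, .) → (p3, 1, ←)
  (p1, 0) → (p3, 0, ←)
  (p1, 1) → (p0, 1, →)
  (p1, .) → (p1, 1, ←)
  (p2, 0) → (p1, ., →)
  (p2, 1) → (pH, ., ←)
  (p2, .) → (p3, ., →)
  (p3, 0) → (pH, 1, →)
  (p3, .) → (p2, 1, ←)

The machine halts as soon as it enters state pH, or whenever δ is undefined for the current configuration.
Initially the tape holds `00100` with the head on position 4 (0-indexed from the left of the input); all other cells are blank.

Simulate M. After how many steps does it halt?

8

state=p0 head=4 tape=0010[0]..   (p0,0)→(p0,.,→)
state=p0 head=5 tape=0010.[.].   (p0,.)→(p3,1,←)
state=p3 head=4 tape=0010[.]1.   (p3,.)→(p2,1,←)
state=p2 head=3 tape=001[0]11.   (p2,0)→(p1,.,→)
state=p1 head=4 tape=001.[1]1.   (p1,1)→(p0,1,→)
state=p0 head=5 tape=001.1[1].   (p0,1)→(p1,0,→)
state=p1 head=6 tape=001.10[.]   (p1,.)→(p1,1,←)
state=p1 head=5 tape=001.1[0]1   (p1,0)→(p3,0,←)
state=p3 head=4 tape=001.[1]01
M halts after 8 transitions.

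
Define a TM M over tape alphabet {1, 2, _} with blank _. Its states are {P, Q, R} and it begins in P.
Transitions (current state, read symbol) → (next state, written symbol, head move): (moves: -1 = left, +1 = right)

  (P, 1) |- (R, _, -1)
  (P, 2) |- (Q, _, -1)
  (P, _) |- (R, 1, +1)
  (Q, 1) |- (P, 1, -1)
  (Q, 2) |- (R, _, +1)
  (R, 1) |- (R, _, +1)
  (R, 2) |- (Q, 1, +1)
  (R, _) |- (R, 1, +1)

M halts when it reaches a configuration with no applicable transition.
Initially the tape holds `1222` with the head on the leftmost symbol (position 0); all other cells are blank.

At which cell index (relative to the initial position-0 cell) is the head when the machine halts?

4

state=P head=0 tape=_[1]222_   (P,1)→(R,_,-1)
state=R head=-1 tape=[_]_222_   (R,_)→(R,1,+1)
state=R head=0 tape=1[_]222_   (R,_)→(R,1,+1)
state=R head=1 tape=11[2]22_   (R,2)→(Q,1,+1)
state=Q head=2 tape=111[2]2_   (Q,2)→(R,_,+1)
state=R head=3 tape=111_[2]_   (R,2)→(Q,1,+1)
state=Q head=4 tape=111_1[_]
At halt the head is at cell 4.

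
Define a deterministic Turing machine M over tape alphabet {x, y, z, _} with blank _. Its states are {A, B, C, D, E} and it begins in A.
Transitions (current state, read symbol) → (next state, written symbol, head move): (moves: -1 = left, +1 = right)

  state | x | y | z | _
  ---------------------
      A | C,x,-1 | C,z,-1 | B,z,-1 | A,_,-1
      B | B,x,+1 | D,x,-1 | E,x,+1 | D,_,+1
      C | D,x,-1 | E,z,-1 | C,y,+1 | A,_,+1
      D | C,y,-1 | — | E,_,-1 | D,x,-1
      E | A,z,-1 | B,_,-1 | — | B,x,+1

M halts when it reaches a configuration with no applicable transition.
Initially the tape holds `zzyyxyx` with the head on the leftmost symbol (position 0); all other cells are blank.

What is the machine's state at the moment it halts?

A | _[z]zyyxyx   read z → write z, move -1, go to B
B | [_]zzyyxyx   read _ → write _, move +1, go to D
D | _[z]zyyxyx   read z → write _, move -1, go to E
E | [_]_zyyxyx   read _ → write x, move +1, go to B
B | x[_]zyyxyx   read _ → write _, move +1, go to D
D | x_[z]yyxyx   read z → write _, move -1, go to E
E | x[_]_yyxyx   read _ → write x, move +1, go to B
B | xx[_]yyxyx   read _ → write _, move +1, go to D
D | xx_[y]yxyx
No transition is defined for (D, y); M halts in state D.

D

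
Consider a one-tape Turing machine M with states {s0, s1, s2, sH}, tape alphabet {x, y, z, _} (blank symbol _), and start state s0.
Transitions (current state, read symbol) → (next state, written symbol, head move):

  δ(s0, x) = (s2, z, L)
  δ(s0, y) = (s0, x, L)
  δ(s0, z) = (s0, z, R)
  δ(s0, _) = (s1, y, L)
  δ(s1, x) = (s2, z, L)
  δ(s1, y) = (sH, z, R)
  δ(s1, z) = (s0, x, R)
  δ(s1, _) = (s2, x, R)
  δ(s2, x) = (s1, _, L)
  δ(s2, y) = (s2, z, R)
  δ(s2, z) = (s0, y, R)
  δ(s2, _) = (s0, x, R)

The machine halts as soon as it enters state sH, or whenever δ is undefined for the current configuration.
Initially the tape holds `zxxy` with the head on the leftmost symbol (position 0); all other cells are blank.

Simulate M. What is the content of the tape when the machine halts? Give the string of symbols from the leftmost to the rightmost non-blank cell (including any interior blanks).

state=s0 head=0 tape=[z]xxy__   (s0,z)→(s0,z,R)
state=s0 head=1 tape=z[x]xy__   (s0,x)→(s2,z,L)
state=s2 head=0 tape=[z]zxy__   (s2,z)→(s0,y,R)
state=s0 head=1 tape=y[z]xy__   (s0,z)→(s0,z,R)
state=s0 head=2 tape=yz[x]y__   (s0,x)→(s2,z,L)
state=s2 head=1 tape=y[z]zy__   (s2,z)→(s0,y,R)
state=s0 head=2 tape=yy[z]y__   (s0,z)→(s0,z,R)
state=s0 head=3 tape=yyz[y]__   (s0,y)→(s0,x,L)
state=s0 head=2 tape=yy[z]x__   (s0,z)→(s0,z,R)
state=s0 head=3 tape=yyz[x]__   (s0,x)→(s2,z,L)
state=s2 head=2 tape=yy[z]z__   (s2,z)→(s0,y,R)
state=s0 head=3 tape=yyy[z]__   (s0,z)→(s0,z,R)
state=s0 head=4 tape=yyyz[_]_   (s0,_)→(s1,y,L)
state=s1 head=3 tape=yyy[z]y_   (s1,z)→(s0,x,R)
state=s0 head=4 tape=yyyx[y]_   (s0,y)→(s0,x,L)
state=s0 head=3 tape=yyy[x]x_   (s0,x)→(s2,z,L)
state=s2 head=2 tape=yy[y]zx_   (s2,y)→(s2,z,R)
state=s2 head=3 tape=yyz[z]x_   (s2,z)→(s0,y,R)
state=s0 head=4 tape=yyzy[x]_   (s0,x)→(s2,z,L)
state=s2 head=3 tape=yyz[y]z_   (s2,y)→(s2,z,R)
state=s2 head=4 tape=yyzz[z]_   (s2,z)→(s0,y,R)
state=s0 head=5 tape=yyzzy[_]   (s0,_)→(s1,y,L)
state=s1 head=4 tape=yyzz[y]y   (s1,y)→(sH,z,R)
state=sH head=5 tape=yyzzz[y]
The non-blank tape span at halt is yyzzzy.

yyzzzy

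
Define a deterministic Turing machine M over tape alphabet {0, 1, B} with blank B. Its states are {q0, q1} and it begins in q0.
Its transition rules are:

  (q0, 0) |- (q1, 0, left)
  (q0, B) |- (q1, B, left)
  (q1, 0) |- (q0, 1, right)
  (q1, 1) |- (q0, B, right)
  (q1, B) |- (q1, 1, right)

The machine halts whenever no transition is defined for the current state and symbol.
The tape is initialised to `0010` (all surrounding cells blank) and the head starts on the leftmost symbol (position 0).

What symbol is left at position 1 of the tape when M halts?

state=q0 head=0 tape=B[0]010   (q0,0)→(q1,0,left)
state=q1 head=-1 tape=[B]0010   (q1,B)→(q1,1,right)
state=q1 head=0 tape=1[0]010   (q1,0)→(q0,1,right)
state=q0 head=1 tape=11[0]10   (q0,0)→(q1,0,left)
state=q1 head=0 tape=1[1]010   (q1,1)→(q0,B,right)
state=q0 head=1 tape=1B[0]10   (q0,0)→(q1,0,left)
state=q1 head=0 tape=1[B]010   (q1,B)→(q1,1,right)
state=q1 head=1 tape=11[0]10   (q1,0)→(q0,1,right)
state=q0 head=2 tape=111[1]0
Cell 1 holds 1 when M halts.

1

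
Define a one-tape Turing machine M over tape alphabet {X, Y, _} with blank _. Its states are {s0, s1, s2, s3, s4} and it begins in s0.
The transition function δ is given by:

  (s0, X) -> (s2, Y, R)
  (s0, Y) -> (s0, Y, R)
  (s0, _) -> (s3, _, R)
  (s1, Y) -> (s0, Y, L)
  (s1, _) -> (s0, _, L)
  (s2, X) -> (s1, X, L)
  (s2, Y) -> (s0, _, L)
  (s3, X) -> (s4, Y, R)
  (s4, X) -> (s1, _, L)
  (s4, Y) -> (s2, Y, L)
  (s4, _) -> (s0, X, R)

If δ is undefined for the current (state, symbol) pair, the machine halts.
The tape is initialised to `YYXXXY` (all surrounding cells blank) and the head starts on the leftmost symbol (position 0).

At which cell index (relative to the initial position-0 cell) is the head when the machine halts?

s0 | [Y]YXXXY_   read Y → write Y, move R, go to s0
s0 | Y[Y]XXXY_   read Y → write Y, move R, go to s0
s0 | YY[X]XXY_   read X → write Y, move R, go to s2
s2 | YYY[X]XY_   read X → write X, move L, go to s1
s1 | YY[Y]XXY_   read Y → write Y, move L, go to s0
s0 | Y[Y]YXXY_   read Y → write Y, move R, go to s0
s0 | YY[Y]XXY_   read Y → write Y, move R, go to s0
s0 | YYY[X]XY_   read X → write Y, move R, go to s2
s2 | YYYY[X]Y_   read X → write X, move L, go to s1
s1 | YYY[Y]XY_   read Y → write Y, move L, go to s0
s0 | YY[Y]YXY_   read Y → write Y, move R, go to s0
s0 | YYY[Y]XY_   read Y → write Y, move R, go to s0
s0 | YYYY[X]Y_   read X → write Y, move R, go to s2
s2 | YYYYY[Y]_   read Y → write _, move L, go to s0
s0 | YYYY[Y]__   read Y → write Y, move R, go to s0
s0 | YYYYY[_]_   read _ → write _, move R, go to s3
s3 | YYYYY_[_]
At halt the head is at cell 6.

6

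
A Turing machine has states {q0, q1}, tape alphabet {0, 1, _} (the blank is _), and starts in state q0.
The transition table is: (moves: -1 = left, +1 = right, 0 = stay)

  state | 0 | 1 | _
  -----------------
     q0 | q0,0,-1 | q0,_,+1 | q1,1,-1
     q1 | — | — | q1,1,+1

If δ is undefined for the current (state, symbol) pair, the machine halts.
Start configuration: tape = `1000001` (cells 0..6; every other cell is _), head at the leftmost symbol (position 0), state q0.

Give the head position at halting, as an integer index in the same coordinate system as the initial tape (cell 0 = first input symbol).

0

q0 | _[1]000001   read 1 → write _, move +1, go to q0
q0 | __[0]00001   read 0 → write 0, move -1, go to q0
q0 | _[_]000001   read _ → write 1, move -1, go to q1
q1 | [_]1000001   read _ → write 1, move +1, go to q1
q1 | 1[1]000001
At halt the head is at cell 0.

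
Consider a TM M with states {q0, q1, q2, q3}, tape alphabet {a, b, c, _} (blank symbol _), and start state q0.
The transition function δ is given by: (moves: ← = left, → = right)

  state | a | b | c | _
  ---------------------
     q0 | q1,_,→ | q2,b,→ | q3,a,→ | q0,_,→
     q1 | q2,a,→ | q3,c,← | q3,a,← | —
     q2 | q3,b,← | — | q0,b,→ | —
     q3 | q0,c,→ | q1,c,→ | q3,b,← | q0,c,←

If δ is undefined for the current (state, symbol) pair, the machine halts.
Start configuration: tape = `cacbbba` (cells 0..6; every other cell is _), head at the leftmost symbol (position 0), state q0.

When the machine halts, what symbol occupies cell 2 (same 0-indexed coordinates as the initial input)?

b

state=q0 head=0 tape=[c]acbbba   (q0,c)→(q3,a,→)
state=q3 head=1 tape=a[a]cbbba   (q3,a)→(q0,c,→)
state=q0 head=2 tape=ac[c]bbba   (q0,c)→(q3,a,→)
state=q3 head=3 tape=aca[b]bba   (q3,b)→(q1,c,→)
state=q1 head=4 tape=acac[b]ba   (q1,b)→(q3,c,←)
state=q3 head=3 tape=aca[c]cba   (q3,c)→(q3,b,←)
state=q3 head=2 tape=ac[a]bcba   (q3,a)→(q0,c,→)
state=q0 head=3 tape=acc[b]cba   (q0,b)→(q2,b,→)
state=q2 head=4 tape=accb[c]ba   (q2,c)→(q0,b,→)
state=q0 head=5 tape=accbb[b]a   (q0,b)→(q2,b,→)
state=q2 head=6 tape=accbbb[a]   (q2,a)→(q3,b,←)
state=q3 head=5 tape=accbb[b]b   (q3,b)→(q1,c,→)
state=q1 head=6 tape=accbbc[b]   (q1,b)→(q3,c,←)
state=q3 head=5 tape=accbb[c]c   (q3,c)→(q3,b,←)
state=q3 head=4 tape=accb[b]bc   (q3,b)→(q1,c,→)
state=q1 head=5 tape=accbc[b]c   (q1,b)→(q3,c,←)
state=q3 head=4 tape=accb[c]cc   (q3,c)→(q3,b,←)
state=q3 head=3 tape=acc[b]bcc   (q3,b)→(q1,c,→)
state=q1 head=4 tape=accc[b]cc   (q1,b)→(q3,c,←)
state=q3 head=3 tape=acc[c]ccc   (q3,c)→(q3,b,←)
state=q3 head=2 tape=ac[c]bccc   (q3,c)→(q3,b,←)
state=q3 head=1 tape=a[c]bbccc   (q3,c)→(q3,b,←)
state=q3 head=0 tape=[a]bbbccc   (q3,a)→(q0,c,→)
state=q0 head=1 tape=c[b]bbccc   (q0,b)→(q2,b,→)
state=q2 head=2 tape=cb[b]bccc
Cell 2 holds b when M halts.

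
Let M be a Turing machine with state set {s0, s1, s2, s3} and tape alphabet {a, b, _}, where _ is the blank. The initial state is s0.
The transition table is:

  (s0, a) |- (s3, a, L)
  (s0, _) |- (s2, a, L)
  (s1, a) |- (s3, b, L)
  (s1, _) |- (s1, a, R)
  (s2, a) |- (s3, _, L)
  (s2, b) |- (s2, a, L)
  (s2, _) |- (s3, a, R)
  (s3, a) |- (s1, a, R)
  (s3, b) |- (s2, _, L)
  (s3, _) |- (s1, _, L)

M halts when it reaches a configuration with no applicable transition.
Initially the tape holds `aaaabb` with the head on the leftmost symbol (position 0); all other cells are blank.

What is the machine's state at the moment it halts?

s1

s0 | __[a]aaabb   read a → write a, move L, go to s3
s3 | _[_]aaaabb   read _ → write _, move L, go to s1
s1 | [_]_aaaabb   read _ → write a, move R, go to s1
s1 | a[_]aaaabb   read _ → write a, move R, go to s1
s1 | aa[a]aaabb   read a → write b, move L, go to s3
s3 | a[a]baaabb   read a → write a, move R, go to s1
s1 | aa[b]aaabb
No transition is defined for (s1, b); M halts in state s1.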